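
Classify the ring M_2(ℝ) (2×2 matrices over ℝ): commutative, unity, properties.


Matrix multiplication is non-commutative for n ≥ 2; the identity matrix I is the unity; singular matrices give zero divisors, so not an integral domain
Commutative: No
Integral domain: No
Has unity: Yes

M_2(ℝ) (2×2 matrices over ℝ): Commutative=No, Unity=Yes


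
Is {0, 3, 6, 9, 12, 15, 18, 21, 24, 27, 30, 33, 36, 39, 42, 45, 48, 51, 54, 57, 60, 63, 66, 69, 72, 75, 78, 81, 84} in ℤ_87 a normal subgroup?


H = {0, 3, 6, 9, 12, 15, 18, 21, 24, 27, 30, 33, 36, 39, 42, 45, 48, 51, 54, 57, 60, 63, 66, 69, 72, 75, 78, 81, 84} in ℤ_87
ℤ_87 is abelian; every subgroup of an abelian group is normal

Yes, normal subgroup


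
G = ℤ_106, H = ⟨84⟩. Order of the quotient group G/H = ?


|⟨84⟩| = n / gcd(84, 106) = 106 / 2 = 53
H is normal (ℤ_106 is abelian).
|G/H| = |G| / |H| = 106 / 53 = 2

|G/H| = 2


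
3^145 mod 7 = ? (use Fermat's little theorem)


Fermat's little theorem: if p is prime and gcd(a,p)=1, then a^(p-1) ≡ 1 (mod p)
p = 7 is prime, gcd(3,7) = 1
Reduce exponent: 145 mod 6 = 1
So 3^145 ≡ 3^1 (mod 7)
3^1 mod 7 = 3

3^145 ≡ 3 (mod 7)


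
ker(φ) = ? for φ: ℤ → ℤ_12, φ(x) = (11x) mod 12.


Kernel = preimage of identity
ker(φ) = {x ∈ ℤ : 11x ≡ 0 (mod 12)}. gcd(11,12) = 1, so 11x ≡ 0 (mod 12) ⟺ x ≡ 0 (mod 12/1 = 12). Hence ker(φ) = 12ℤ

ker(φ) = 12ℤ


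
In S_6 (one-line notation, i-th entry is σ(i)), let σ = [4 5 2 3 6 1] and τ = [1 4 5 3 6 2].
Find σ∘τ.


σ∘τ: apply τ first, then σ
1 →τ 1 →σ 4
2 →τ 4 →σ 3
3 →τ 5 →σ 6
4 →τ 3 →σ 2
5 →τ 6 →σ 1
6 →τ 2 →σ 5

σ∘τ = [4 3 6 2 1 5]


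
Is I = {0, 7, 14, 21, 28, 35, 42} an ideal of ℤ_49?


Check ideal conditions for I = {0, 7, 14, 21, 28, 35, 42} in ℤ_49:
(1) I is an additive subgroup? Yes
(2) For r ∈ ℤ_49 and a ∈ I: r·a ∈ I? Yes

Yes, I is an ideal of ℤ_49


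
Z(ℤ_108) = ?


Z(G) = {g ∈ G | gx = xg for all x ∈ G}
ℤ_108 is abelian, so Z(G) = G

Z(ℤ_108) = ℤ_108


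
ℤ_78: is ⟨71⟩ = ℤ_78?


g generates ℤ_n iff gcd(g, n) = 1
gcd(71, 78) = 1
Since gcd = 1, 71 is a generator.

Yes, 71 generates ℤ_78


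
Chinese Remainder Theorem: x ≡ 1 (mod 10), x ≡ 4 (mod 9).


m₁ = 10, m₂ = 9, gcd = 1, so CRT applies. M = m₁·m₂ = 90
Let M₁ = M/m₁ = 9, M₂ = M/m₂ = 10
Find y₁ ≡ M₁⁻¹ (mod m₁): 9⁻¹ ≡ 9 (mod 10)
Find y₂ ≡ M₂⁻¹ (mod m₂): 10⁻¹ ≡ 1 (mod 9)
x = a₁·M₁·y₁ + a₂·M₂·y₂ = 1·9·9 + 4·10·1 = 121
Reduce mod 90: x ≡ 31
Check: 31 mod 10 = 1 ✓, 31 mod 9 = 4 ✓

x ≡ 31 (mod 90)


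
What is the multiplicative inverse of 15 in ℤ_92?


Use the extended Euclidean algorithm to write 1 = 15·s + 92·t; then s mod 92 is the inverse.
Euclidean algorithm:
  15 = 0·92 + 15
  92 = 6·15 + 2
  15 = 7·2 + 1
  2 = 2·1 + 0
gcd(15,92) = 1
Back-substitution gives: 15·(43) + 92·(-7) = 1
So 15⁻¹ ≡ 43 ≡ 43 (mod 92)
Check: 15 × 43 = 645 ≡ 1 (mod 92) ✓

15⁻¹ ≡ 43 (mod 92)


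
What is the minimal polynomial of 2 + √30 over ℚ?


Let α = 2 + √30. Then α - 2 = √30, so (α - 2)² = 30, giving α² - 4α - 26 = 0. Degree 2 and α ∉ ℚ, so this is the minimal polynomial.

Minimal polynomial: x² - 4x - 26


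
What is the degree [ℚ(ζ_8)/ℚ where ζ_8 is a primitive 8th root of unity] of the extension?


[ℚ(ζ_n):ℚ] = deg Φ_n(x) = φ(n). Here φ(8) = 4

[ℚ(ζ_8)/ℚ where ζ_8 is a primitive 8th root of unity] = 4


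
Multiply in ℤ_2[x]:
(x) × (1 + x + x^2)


Expand and collect like terms; reduce coefficients mod 2:
x^0: 0·1 = 0 ≡ 0 (mod 2)
x^1: 0·1 + 1·1 = 1 ≡ 1 (mod 2)
x^2: 0·1 + 1·1 = 1 ≡ 1 (mod 2)
x^3: 1·1 = 1 ≡ 1 (mod 2)
Result: x + x^2 + x^3

f · g = x + x^2 + x^3


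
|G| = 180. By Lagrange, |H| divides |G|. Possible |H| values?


Lagrange's theorem: |H| divides |G|
|G| = 180
Divisors of 180: 1, 2, 3, 4, 5, 6, 9, 10, 12, 15, 18, 20, 30, 36, 45, 60, 90, 180

Possible subgroup orders: {1, 2, 3, 4, 5, 6, 9, 10, 12, 15, 18, 20, 30, 36, 45, 60, 90, 180}


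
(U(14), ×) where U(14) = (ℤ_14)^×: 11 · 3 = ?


Operation: multiplication mod 14
11 · 3 = (a × b) mod 14 with a = 11, b = 3

11 · 3 = 5


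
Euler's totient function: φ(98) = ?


Factor n: 98 = 2 × 7^2
φ(n) = n · ∏(1 - 1/p) over distinct primes p | n
φ(98) = 98 · (1 - 1/2) · (1 - 1/7) = 42

φ(98) = 42


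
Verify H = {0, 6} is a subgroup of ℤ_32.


Subgroup test for H = {0, 6} in (ℤ_32, +):
(1) 0 ∈ H? Yes
(2) Closure: for all a,b ∈ H, (a+b) mod 32 ∈ H? No  [counterexample: 6 + 6 = 12 ∉ H]
(3) Inverses: for all a ∈ H, -a mod 32 ∈ H? No

No, H is not a subgroup of ℤ_32


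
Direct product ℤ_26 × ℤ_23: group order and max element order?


|ℤ_26 × ℤ_23| = 26 × 23 = 598
Max element order = lcm(26,23) = 598
Cyclic? Yes (gcd=1)

|ℤ_26×ℤ_23| = 598, max element order = 598


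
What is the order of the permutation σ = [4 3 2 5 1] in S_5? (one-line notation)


Cycle decomposition: (1 4 5) (2 3)
Cycle lengths: 3, 2
Order = lcm(3, 2) = 6

ord(σ) = 6


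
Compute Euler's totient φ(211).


Factor n: 211 = 211
φ(n) = n · ∏(1 - 1/p) over distinct primes p | n
φ(211) = 211 · (1 - 1/211) = 210

φ(211) = 210


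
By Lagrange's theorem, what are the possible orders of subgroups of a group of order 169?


Lagrange's theorem: |H| divides |G|
|G| = 169
Divisors of 169: 1, 13, 169

Possible subgroup orders: {1, 13, 169}


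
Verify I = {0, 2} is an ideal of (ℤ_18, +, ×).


Check ideal conditions for I = {0, 2} in ℤ_18:
(1) I is an additive subgroup? No
(2) For r ∈ ℤ_18 and a ∈ I: r·a ∈ I? No  [counterexample: r=2, a=2, r·a mod 18 = 4 ∉ I]

No, I is not an ideal of ℤ_18


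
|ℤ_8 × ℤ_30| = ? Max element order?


|ℤ_8 × ℤ_30| = 8 × 30 = 240
Max element order = lcm(8,30) = 120
Cyclic? No (gcd=2)

|ℤ_8×ℤ_30| = 240, max element order = 120


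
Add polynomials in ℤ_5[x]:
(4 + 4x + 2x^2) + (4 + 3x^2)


Add coefficients mod 5:
x^0: 4 + 4 = 3 (mod 5)
x^1: 4 + 0 = 4 (mod 5)
x^2: 2 + 3 = 0 (mod 5)
Result: 3 + 4x

f + g = 3 + 4x


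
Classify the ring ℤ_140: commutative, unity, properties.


ℤ_140 is a commutative ring with unity 1; 140 = 2×70 is composite, so 2·70 ≡ 0 gives zero divisors (not an integral domain)
Commutative: Yes
Integral domain: No
Has unity: Yes

ℤ_140: Commutative=Yes, Unity=Yes


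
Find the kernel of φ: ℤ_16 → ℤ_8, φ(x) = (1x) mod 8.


Kernel = preimage of identity
ker(φ) = {x ∈ ℤ_16 : 1x ≡ 0 (mod 8)}. Since 8 | 16, φ is well-defined. The kernel is the cyclic subgroup ⟨8⟩ of ℤ_16 (order 2), i.e. {0, 8}

ker(φ) = {0, 8}


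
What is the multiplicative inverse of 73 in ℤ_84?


Use the extended Euclidean algorithm to write 1 = 73·s + 84·t; then s mod 84 is the inverse.
Euclidean algorithm:
  73 = 0·84 + 73
  84 = 1·73 + 11
  73 = 6·11 + 7
  11 = 1·7 + 4
  7 = 1·4 + 3
  4 = 1·3 + 1
  3 = 3·1 + 0
gcd(73,84) = 1
Back-substitution gives: 73·(-23) + 84·(20) = 1
So 73⁻¹ ≡ -23 ≡ 61 (mod 84)
Check: 73 × 61 = 4453 ≡ 1 (mod 84) ✓

73⁻¹ ≡ 61 (mod 84)


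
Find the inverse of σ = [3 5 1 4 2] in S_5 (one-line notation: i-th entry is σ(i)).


To find σ⁻¹, swap domain and range:
σ(1) = 3 → σ⁻¹(3) = 1
σ(2) = 5 → σ⁻¹(5) = 2
σ(3) = 1 → σ⁻¹(1) = 3
σ(4) = 4 → σ⁻¹(4) = 4
σ(5) = 2 → σ⁻¹(2) = 5

σ⁻¹ = [3 5 1 4 2]


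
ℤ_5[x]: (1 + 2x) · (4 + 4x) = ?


Expand and collect like terms; reduce coefficients mod 5:
x^0: 1·4 = 4 ≡ 4 (mod 5)
x^1: 1·4 + 2·4 = 12 ≡ 2 (mod 5)
x^2: 2·4 = 8 ≡ 3 (mod 5)
Result: 4 + 2x + 3x^2

f · g = 4 + 2x + 3x^2


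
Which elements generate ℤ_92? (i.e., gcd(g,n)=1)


g generates ℤ_n iff gcd(g,n) = 1
Prime factors of 92: 2, 23
Generators are g ∈ {1,...,91} not divisible by any of these primes.
Generators: {1, 3, 5, 7, 9, 11, 13, 15, 17, 19, 21, 25, 27, 29, 31, 33, 35, 37, 39, 41, 43, 45, 47, 49, 51, 53, 55, 57, 59, 61, 63, 65, 67, 71, 73, 75, 77, 79, 81, 83, 85, 87, 89, 91}
Number of generators = φ(92) = 44

Generators of ℤ_92 = {1, 3, 5, 7, 9, 11, 13, 15, 17, 19, 21, 25, 27, 29, 31, 33, 35, 37, 39, 41, 43, 45, 47, 49, 51, 53, 55, 57, 59, 61, 63, 65, 67, 71, 73, 75, 77, 79, 81, 83, 85, 87, 89, 91}


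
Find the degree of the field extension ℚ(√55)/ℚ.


√55 has minimal polynomial x² - 55 (irreducible over ℚ since 55 is squarefree)

[ℚ(√55)/ℚ] = 2


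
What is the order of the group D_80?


|D_n| = 2n (n rotations and n reflections)
|D_80| = 2×80 = 160

|D_80| = 160


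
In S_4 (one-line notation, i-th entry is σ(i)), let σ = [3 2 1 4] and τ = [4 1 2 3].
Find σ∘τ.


σ∘τ: apply τ first, then σ
1 →τ 4 →σ 4
2 →τ 1 →σ 3
3 →τ 2 →σ 2
4 →τ 3 →σ 1

σ∘τ = [4 3 2 1]


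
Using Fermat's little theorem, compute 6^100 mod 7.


Fermat's little theorem: if p is prime and gcd(a,p)=1, then a^(p-1) ≡ 1 (mod p)
p = 7 is prime, gcd(6,7) = 1
Reduce exponent: 100 mod 6 = 4
So 6^100 ≡ 6^4 (mod 7)
6^4 mod 7 = 1

6^100 ≡ 1 (mod 7)


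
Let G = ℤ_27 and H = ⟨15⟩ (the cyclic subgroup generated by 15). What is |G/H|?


|⟨15⟩| = n / gcd(15, 27) = 27 / 3 = 9
H is normal (ℤ_27 is abelian).
|G/H| = |G| / |H| = 27 / 9 = 3

|G/H| = 3


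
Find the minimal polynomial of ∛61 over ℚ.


∛61 satisfies x³ - 61 = 0, irreducible over ℚ (no rational root; 61 is not a perfect cube)

Minimal polynomial: x³ - 61


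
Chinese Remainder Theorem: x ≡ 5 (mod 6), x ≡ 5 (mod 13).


m₁ = 6, m₂ = 13, gcd = 1, so CRT applies. M = m₁·m₂ = 78
Let M₁ = M/m₁ = 13, M₂ = M/m₂ = 6
Find y₁ ≡ M₁⁻¹ (mod m₁): 13⁻¹ ≡ 1 (mod 6)
Find y₂ ≡ M₂⁻¹ (mod m₂): 6⁻¹ ≡ 11 (mod 13)
x = a₁·M₁·y₁ + a₂·M₂·y₂ = 5·13·1 + 5·6·11 = 395
Reduce mod 78: x ≡ 5
Check: 5 mod 6 = 5 ✓, 5 mod 13 = 5 ✓

x ≡ 5 (mod 78)


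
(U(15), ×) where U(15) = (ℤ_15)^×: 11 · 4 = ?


Operation: multiplication mod 15
11 · 4 = (a × b) mod 15 with a = 11, b = 4

11 · 4 = 14


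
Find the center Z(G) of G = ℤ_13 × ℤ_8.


Z(G) = {g ∈ G | gx = xg for all x ∈ G}
Direct product of abelian groups is abelian, so Z(G) = G

Z(ℤ_13 × ℤ_8) = ℤ_13 × ℤ_8


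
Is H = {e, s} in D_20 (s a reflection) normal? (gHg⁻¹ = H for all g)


H = {e, s} in D_20 (s a reflection)
r·s·r⁻¹ = sr⁻² ≠ s for n ≥ 3, so {e, s} is not closed under conjugation

No, not a normal subgroup


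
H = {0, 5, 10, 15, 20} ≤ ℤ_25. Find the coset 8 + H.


8 + H = {8 + h (mod 25) : h ∈ H}
8+0=8, 8+5=13, 8+10=18, 8+15=23, 8+20=3
8 + H = {3, 8, 13, 18, 23} = 3 + H

8 + H = {3, 8, 13, 18, 23}


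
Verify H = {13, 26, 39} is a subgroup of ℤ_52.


Subgroup test for H = {13, 26, 39} in (ℤ_52, +):
(1) 0 ∈ H? No
(2) Closure: for all a,b ∈ H, (a+b) mod 52 ∈ H? No  [counterexample: 13 + 39 = 0 ∉ H]
(3) Inverses: for all a ∈ H, -a mod 52 ∈ H? Yes

No, H is not a subgroup of ℤ_52


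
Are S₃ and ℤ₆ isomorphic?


Comparing S₃ and ℤ₆:
S₃ is non-abelian, ℤ₆ is abelian

No, S₃ ≇ ℤ₆


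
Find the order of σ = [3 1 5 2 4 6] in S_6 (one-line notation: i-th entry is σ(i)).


Cycle decomposition: (1 3 5 4 2)
Cycle lengths: 5
Order = lcm(5) = 5

ord(σ) = 5


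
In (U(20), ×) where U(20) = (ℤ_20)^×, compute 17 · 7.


Operation: multiplication mod 20
17 · 7 = (a × b) mod 20 with a = 17, b = 7

17 · 7 = 19


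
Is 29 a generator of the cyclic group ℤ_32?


g generates ℤ_n iff gcd(g, n) = 1
gcd(29, 32) = 1
Since gcd = 1, 29 is a generator.

Yes, 29 generates ℤ_32


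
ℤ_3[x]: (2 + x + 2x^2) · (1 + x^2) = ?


Expand and collect like terms; reduce coefficients mod 3:
x^0: 2·1 = 2 ≡ 2 (mod 3)
x^1: 2·0 + 1·1 = 1 ≡ 1 (mod 3)
x^2: 2·1 + 1·0 + 2·1 = 4 ≡ 1 (mod 3)
x^3: 1·1 + 2·0 = 1 ≡ 1 (mod 3)
x^4: 2·1 = 2 ≡ 2 (mod 3)
Result: 2 + x + x^2 + x^3 + 2x^4

f · g = 2 + x + x^2 + x^3 + 2x^4


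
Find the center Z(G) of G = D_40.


Z(G) = {g ∈ G | gx = xg for all x ∈ G}
For even n, Z(D_n) = {e, r^(n/2)}: the 180° rotation r^20 commutes with every reflection and rotation

Z(D_40) = {e, r^20}


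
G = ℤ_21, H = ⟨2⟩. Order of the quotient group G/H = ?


|⟨2⟩| = n / gcd(2, 21) = 21 / 1 = 21
H is normal (ℤ_21 is abelian).
|G/H| = |G| / |H| = 21 / 21 = 1

|G/H| = 1


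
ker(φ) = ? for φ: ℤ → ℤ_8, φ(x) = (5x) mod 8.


Kernel = preimage of identity
ker(φ) = {x ∈ ℤ : 5x ≡ 0 (mod 8)}. gcd(5,8) = 1, so 5x ≡ 0 (mod 8) ⟺ x ≡ 0 (mod 8/1 = 8). Hence ker(φ) = 8ℤ

ker(φ) = 8ℤ


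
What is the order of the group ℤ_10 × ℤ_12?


|A × B| = |A| · |B|
|ℤ_10 × ℤ_12| = 10 × 12 = 120

|ℤ_10 × ℤ_12| = 120


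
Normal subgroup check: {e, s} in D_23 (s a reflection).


H = {e, s} in D_23 (s a reflection)
r·s·r⁻¹ = sr⁻² ≠ s for n ≥ 3, so {e, s} is not closed under conjugation

No, not a normal subgroup


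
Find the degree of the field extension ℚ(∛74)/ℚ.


∛74 has minimal polynomial x³ - 74 (irreducible over ℚ since 74 is not a perfect cube)

[ℚ(∛74)/ℚ] = 3


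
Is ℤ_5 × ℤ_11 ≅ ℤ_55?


Comparing ℤ_5 × ℤ_11 and ℤ_55:
gcd(5,11) = 1, so ℤ_5 × ℤ_11 ≅ ℤ_55 (CRT)

Yes, ℤ_5 × ℤ_11 ≅ ℤ_55


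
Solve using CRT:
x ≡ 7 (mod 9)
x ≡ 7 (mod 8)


m₁ = 9, m₂ = 8, gcd = 1, so CRT applies. M = m₁·m₂ = 72
Let M₁ = M/m₁ = 8, M₂ = M/m₂ = 9
Find y₁ ≡ M₁⁻¹ (mod m₁): 8⁻¹ ≡ 8 (mod 9)
Find y₂ ≡ M₂⁻¹ (mod m₂): 9⁻¹ ≡ 1 (mod 8)
x = a₁·M₁·y₁ + a₂·M₂·y₂ = 7·8·8 + 7·9·1 = 511
Reduce mod 72: x ≡ 7
Check: 7 mod 9 = 7 ✓, 7 mod 8 = 7 ✓

x ≡ 7 (mod 72)


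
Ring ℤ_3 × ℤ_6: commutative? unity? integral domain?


Direct product ring; commutative with unity (1,1); but (1,0)·(0,1) = (0,0) gives zero divisors, so not an integral domain
Commutative: Yes
Integral domain: No
Has unity: Yes

ℤ_3 × ℤ_6: Commutative=Yes, Unity=Yes


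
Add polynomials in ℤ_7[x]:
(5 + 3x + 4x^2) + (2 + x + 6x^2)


Add coefficients mod 7:
x^0: 5 + 2 = 0 (mod 7)
x^1: 3 + 1 = 4 (mod 7)
x^2: 4 + 6 = 3 (mod 7)
Result: 4x + 3x^2

f + g = 4x + 3x^2


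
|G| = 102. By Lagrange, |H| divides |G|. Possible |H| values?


Lagrange's theorem: |H| divides |G|
|G| = 102
Divisors of 102: 1, 2, 3, 6, 17, 34, 51, 102

Possible subgroup orders: {1, 2, 3, 6, 17, 34, 51, 102}


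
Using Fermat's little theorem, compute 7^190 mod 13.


Fermat's little theorem: if p is prime and gcd(a,p)=1, then a^(p-1) ≡ 1 (mod p)
p = 13 is prime, gcd(7,13) = 1
Reduce exponent: 190 mod 12 = 10
So 7^190 ≡ 7^10 (mod 13)
7^10 mod 13 = 4

7^190 ≡ 4 (mod 13)


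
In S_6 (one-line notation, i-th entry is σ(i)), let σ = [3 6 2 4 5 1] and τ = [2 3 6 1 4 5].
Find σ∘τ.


σ∘τ: apply τ first, then σ
1 →τ 2 →σ 6
2 →τ 3 →σ 2
3 →τ 6 →σ 1
4 →τ 1 →σ 3
5 →τ 4 →σ 4
6 →τ 5 →σ 5

σ∘τ = [6 2 1 3 4 5]


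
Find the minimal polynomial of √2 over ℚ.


√2 satisfies x² - 2 = 0, irreducible over ℚ since 2 is squarefree

Minimal polynomial: x² - 2


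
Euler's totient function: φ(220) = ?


Factor n: 220 = 2^2 × 5 × 11
φ(n) = n · ∏(1 - 1/p) over distinct primes p | n
φ(220) = 220 · (1 - 1/2) · (1 - 1/5) · (1 - 1/11) = 80

φ(220) = 80


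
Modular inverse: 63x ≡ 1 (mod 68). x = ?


Use the extended Euclidean algorithm to write 1 = 63·s + 68·t; then s mod 68 is the inverse.
Euclidean algorithm:
  63 = 0·68 + 63
  68 = 1·63 + 5
  63 = 12·5 + 3
  5 = 1·3 + 2
  3 = 1·2 + 1
  2 = 2·1 + 0
gcd(63,68) = 1
Back-substitution gives: 63·(27) + 68·(-25) = 1
So 63⁻¹ ≡ 27 ≡ 27 (mod 68)
Check: 63 × 27 = 1701 ≡ 1 (mod 68) ✓

63⁻¹ ≡ 27 (mod 68)


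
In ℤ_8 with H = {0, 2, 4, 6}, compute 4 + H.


4 + H = {4 + h (mod 8) : h ∈ H}
4+0=4, 4+2=6, 4+4=0, 4+6=2
4 + H = {0, 2, 4, 6} = 0 + H

4 + H = {0, 2, 4, 6}


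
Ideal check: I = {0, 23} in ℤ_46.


Check ideal conditions for I = {0, 23} in ℤ_46:
(1) I is an additive subgroup? Yes
(2) For r ∈ ℤ_46 and a ∈ I: r·a ∈ I? Yes

Yes, I is an ideal of ℤ_46


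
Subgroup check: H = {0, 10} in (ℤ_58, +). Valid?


Subgroup test for H = {0, 10} in (ℤ_58, +):
(1) 0 ∈ H? Yes
(2) Closure: for all a,b ∈ H, (a+b) mod 58 ∈ H? No  [counterexample: 10 + 10 = 20 ∉ H]
(3) Inverses: for all a ∈ H, -a mod 58 ∈ H? No

No, H is not a subgroup of ℤ_58


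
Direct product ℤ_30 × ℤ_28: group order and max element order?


|ℤ_30 × ℤ_28| = 30 × 28 = 840
Max element order = lcm(30,28) = 420
Cyclic? No (gcd=2)

|ℤ_30×ℤ_28| = 840, max element order = 420


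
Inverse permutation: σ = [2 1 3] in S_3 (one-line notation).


To find σ⁻¹, swap domain and range:
σ(1) = 2 → σ⁻¹(2) = 1
σ(2) = 1 → σ⁻¹(1) = 2
σ(3) = 3 → σ⁻¹(3) = 3

σ⁻¹ = [2 1 3]


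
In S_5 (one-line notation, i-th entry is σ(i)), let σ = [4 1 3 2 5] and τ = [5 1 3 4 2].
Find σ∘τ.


σ∘τ: apply τ first, then σ
1 →τ 5 →σ 5
2 →τ 1 →σ 4
3 →τ 3 →σ 3
4 →τ 4 →σ 2
5 →τ 2 →σ 1

σ∘τ = [5 4 3 2 1]


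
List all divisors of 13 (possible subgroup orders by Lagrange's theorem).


Lagrange's theorem: |H| divides |G|
|G| = 13
Divisors of 13: 1, 13

Possible subgroup orders: {1, 13}


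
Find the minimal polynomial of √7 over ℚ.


√7 satisfies x² - 7 = 0, irreducible over ℚ since 7 is squarefree

Minimal polynomial: x² - 7


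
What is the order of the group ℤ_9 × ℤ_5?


|A × B| = |A| · |B|
|ℤ_9 × ℤ_5| = 9 × 5 = 45

|ℤ_9 × ℤ_5| = 45


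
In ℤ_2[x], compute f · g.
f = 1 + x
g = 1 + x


Expand and collect like terms; reduce coefficients mod 2:
x^0: 1·1 = 1 ≡ 1 (mod 2)
x^1: 1·1 + 1·1 = 2 ≡ 0 (mod 2)
x^2: 1·1 = 1 ≡ 1 (mod 2)
Result: 1 + x^2

f · g = 1 + x^2


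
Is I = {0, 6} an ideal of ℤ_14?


Check ideal conditions for I = {0, 6} in ℤ_14:
(1) I is an additive subgroup? No
(2) For r ∈ ℤ_14 and a ∈ I: r·a ∈ I? No  [counterexample: r=2, a=6, r·a mod 14 = 12 ∉ I]

No, I is not an ideal of ℤ_14


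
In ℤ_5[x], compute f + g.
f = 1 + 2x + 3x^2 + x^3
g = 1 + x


Add coefficients mod 5:
x^0: 1 + 1 = 2 (mod 5)
x^1: 2 + 1 = 3 (mod 5)
x^2: 3 + 0 = 3 (mod 5)
x^3: 1 + 0 = 1 (mod 5)
Result: 2 + 3x + 3x^2 + x^3

f + g = 2 + 3x + 3x^2 + x^3


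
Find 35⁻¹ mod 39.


Use the extended Euclidean algorithm to write 1 = 35·s + 39·t; then s mod 39 is the inverse.
Euclidean algorithm:
  35 = 0·39 + 35
  39 = 1·35 + 4
  35 = 8·4 + 3
  4 = 1·3 + 1
  3 = 3·1 + 0
gcd(35,39) = 1
Back-substitution gives: 35·(-10) + 39·(9) = 1
So 35⁻¹ ≡ -10 ≡ 29 (mod 39)
Check: 35 × 29 = 1015 ≡ 1 (mod 39) ✓

35⁻¹ ≡ 29 (mod 39)


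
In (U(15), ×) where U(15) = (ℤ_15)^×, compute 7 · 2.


Operation: multiplication mod 15
7 · 2 = (a × b) mod 15 with a = 7, b = 2

7 · 2 = 14


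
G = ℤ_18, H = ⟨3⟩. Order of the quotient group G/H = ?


|⟨3⟩| = n / gcd(3, 18) = 18 / 3 = 6
H is normal (ℤ_18 is abelian).
|G/H| = |G| / |H| = 18 / 6 = 3

|G/H| = 3


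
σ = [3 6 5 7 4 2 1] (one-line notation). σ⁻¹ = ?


To find σ⁻¹, swap domain and range:
σ(1) = 3 → σ⁻¹(3) = 1
σ(2) = 6 → σ⁻¹(6) = 2
σ(3) = 5 → σ⁻¹(5) = 3
σ(4) = 7 → σ⁻¹(7) = 4
σ(5) = 4 → σ⁻¹(4) = 5
σ(6) = 2 → σ⁻¹(2) = 6
σ(7) = 1 → σ⁻¹(1) = 7

σ⁻¹ = [7 6 1 5 3 2 4]


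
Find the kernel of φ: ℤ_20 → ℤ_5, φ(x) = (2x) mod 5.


Kernel = preimage of identity
ker(φ) = {x ∈ ℤ_20 : 2x ≡ 0 (mod 5)}. Since 5 | 20, φ is well-defined. The kernel is the cyclic subgroup ⟨5⟩ of ℤ_20 (order 4), i.e. {0, 5, 10, 15}

ker(φ) = {0, 5, 10, 15}


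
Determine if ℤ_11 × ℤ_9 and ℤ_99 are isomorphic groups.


Comparing ℤ_11 × ℤ_9 and ℤ_99:
gcd(11,9) = 1, so ℤ_11 × ℤ_9 ≅ ℤ_99 (CRT)

Yes, ℤ_11 × ℤ_9 ≅ ℤ_99


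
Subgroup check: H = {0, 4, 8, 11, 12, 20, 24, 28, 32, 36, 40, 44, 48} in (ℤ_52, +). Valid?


Subgroup test for H = {0, 4, 8, 11, 12, 20, 24, 28, 32, 36, 40, 44, 48} in (ℤ_52, +):
(1) 0 ∈ H? Yes
(2) Closure: for all a,b ∈ H, (a+b) mod 52 ∈ H? No  [counterexample: 4 + 11 = 15 ∉ H]
(3) Inverses: for all a ∈ H, -a mod 52 ∈ H? No

No, H is not a subgroup of ℤ_52


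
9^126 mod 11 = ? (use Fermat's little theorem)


Fermat's little theorem: if p is prime and gcd(a,p)=1, then a^(p-1) ≡ 1 (mod p)
p = 11 is prime, gcd(9,11) = 1
Reduce exponent: 126 mod 10 = 6
So 9^126 ≡ 9^6 (mod 11)
9^6 mod 11 = 9

9^126 ≡ 9 (mod 11)


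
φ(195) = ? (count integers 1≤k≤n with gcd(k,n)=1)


Factor n: 195 = 3 × 5 × 13
φ(n) = n · ∏(1 - 1/p) over distinct primes p | n
φ(195) = 195 · (1 - 1/3) · (1 - 1/5) · (1 - 1/13) = 96

φ(195) = 96


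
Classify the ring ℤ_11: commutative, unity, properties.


ℤ_11 is a commutative ring with unity 1; 11 is prime, so ℤ_11 is a field (hence an integral domain)
Commutative: Yes
Integral domain: Yes
Has unity: Yes

ℤ_11: Commutative=Yes, Unity=Yes


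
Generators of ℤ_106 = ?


g generates ℤ_n iff gcd(g,n) = 1
Prime factors of 106: 2, 53
Generators are g ∈ {1,...,105} not divisible by any of these primes.
Generators: {1, 3, 5, 7, 9, 11, 13, 15, 17, 19, 21, 23, 25, 27, 29, 31, 33, 35, 37, 39, 41, 43, 45, 47, 49, 51, 55, 57, 59, 61, 63, 65, 67, 69, 71, 73, 75, 77, 79, 81, 83, 85, 87, 89, 91, 93, 95, 97, 99, 101, 103, 105}
Number of generators = φ(106) = 52

Generators of ℤ_106 = {1, 3, 5, 7, 9, 11, 13, 15, 17, 19, 21, 23, 25, 27, 29, 31, 33, 35, 37, 39, 41, 43, 45, 47, 49, 51, 55, 57, 59, 61, 63, 65, 67, 69, 71, 73, 75, 77, 79, 81, 83, 85, 87, 89, 91, 93, 95, 97, 99, 101, 103, 105}


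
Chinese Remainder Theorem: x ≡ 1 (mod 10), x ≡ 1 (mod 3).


m₁ = 10, m₂ = 3, gcd = 1, so CRT applies. M = m₁·m₂ = 30
Let M₁ = M/m₁ = 3, M₂ = M/m₂ = 10
Find y₁ ≡ M₁⁻¹ (mod m₁): 3⁻¹ ≡ 7 (mod 10)
Find y₂ ≡ M₂⁻¹ (mod m₂): 10⁻¹ ≡ 1 (mod 3)
x = a₁·M₁·y₁ + a₂·M₂·y₂ = 1·3·7 + 1·10·1 = 31
Reduce mod 30: x ≡ 1
Check: 1 mod 10 = 1 ✓, 1 mod 3 = 1 ✓

x ≡ 1 (mod 30)


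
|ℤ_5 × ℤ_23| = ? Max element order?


|ℤ_5 × ℤ_23| = 5 × 23 = 115
Max element order = lcm(5,23) = 115
Cyclic? Yes (gcd=1)

|ℤ_5×ℤ_23| = 115, max element order = 115


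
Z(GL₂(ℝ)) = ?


Z(G) = {g ∈ G | gx = xg for all x ∈ G}
Only scalar multiples of the identity commute with all invertible matrices

Z(GL₂(ℝ)) = {aI : a ∈ ℝ, a ≠ 0}


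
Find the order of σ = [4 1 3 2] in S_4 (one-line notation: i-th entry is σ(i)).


Cycle decomposition: (1 4 2)
Cycle lengths: 3
Order = lcm(3) = 3

ord(σ) = 3


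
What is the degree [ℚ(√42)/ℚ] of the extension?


√42 has minimal polynomial x² - 42 (irreducible over ℚ since 42 is squarefree)

[ℚ(√42)/ℚ] = 2


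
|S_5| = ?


|S_n| = n! (number of permutations of n symbols)
|S_5| = 5! = 120

|S_5| = 120


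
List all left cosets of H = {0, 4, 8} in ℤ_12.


H = {0, 4, 8}, |H| = 3
Number of cosets = |G|/|H| = 12/3 = 4
0 + H = {0, 4, 8}
1 + H = {1, 5, 9}
2 + H = {2, 6, 10}
3 + H = {3, 7, 11}

Cosets: 0+H={0,4,8}; 1+H={1,5,9}; 2+H={2,6,10}; 3+H={3,7,11}


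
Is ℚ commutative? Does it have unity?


ℚ is a field: commutative, has unity, every nonzero element is a unit (hence an integral domain)
Commutative: Yes
Integral domain: Yes
Has unity: Yes

ℚ: Commutative=Yes, Unity=Yes


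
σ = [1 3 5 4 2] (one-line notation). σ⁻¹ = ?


To find σ⁻¹, swap domain and range:
σ(1) = 1 → σ⁻¹(1) = 1
σ(2) = 3 → σ⁻¹(3) = 2
σ(3) = 5 → σ⁻¹(5) = 3
σ(4) = 4 → σ⁻¹(4) = 4
σ(5) = 2 → σ⁻¹(2) = 5

σ⁻¹ = [1 5 2 4 3]


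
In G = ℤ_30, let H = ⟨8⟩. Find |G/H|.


|⟨8⟩| = n / gcd(8, 30) = 30 / 2 = 15
H is normal (ℤ_30 is abelian).
|G/H| = |G| / |H| = 30 / 15 = 2

|G/H| = 2


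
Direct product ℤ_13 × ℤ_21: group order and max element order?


|ℤ_13 × ℤ_21| = 13 × 21 = 273
Max element order = lcm(13,21) = 273
Cyclic? Yes (gcd=1)

|ℤ_13×ℤ_21| = 273, max element order = 273


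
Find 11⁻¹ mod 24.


Use the extended Euclidean algorithm to write 1 = 11·s + 24·t; then s mod 24 is the inverse.
Euclidean algorithm:
  11 = 0·24 + 11
  24 = 2·11 + 2
  11 = 5·2 + 1
  2 = 2·1 + 0
gcd(11,24) = 1
Back-substitution gives: 11·(11) + 24·(-5) = 1
So 11⁻¹ ≡ 11 ≡ 11 (mod 24)
Check: 11 × 11 = 121 ≡ 1 (mod 24) ✓

11⁻¹ ≡ 11 (mod 24)


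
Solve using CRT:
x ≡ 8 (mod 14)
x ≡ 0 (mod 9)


m₁ = 14, m₂ = 9, gcd = 1, so CRT applies. M = m₁·m₂ = 126
Let M₁ = M/m₁ = 9, M₂ = M/m₂ = 14
Find y₁ ≡ M₁⁻¹ (mod m₁): 9⁻¹ ≡ 11 (mod 14)
Find y₂ ≡ M₂⁻¹ (mod m₂): 14⁻¹ ≡ 2 (mod 9)
x = a₁·M₁·y₁ + a₂·M₂·y₂ = 8·9·11 + 0·14·2 = 792
Reduce mod 126: x ≡ 36
Check: 36 mod 14 = 8 ✓, 36 mod 9 = 0 ✓

x ≡ 36 (mod 126)


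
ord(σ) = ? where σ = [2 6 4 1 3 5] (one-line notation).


Cycle decomposition: (1 2 6 5 3 4)
Cycle lengths: 6
Order = lcm(6) = 6

ord(σ) = 6


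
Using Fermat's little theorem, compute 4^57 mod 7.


Fermat's little theorem: if p is prime and gcd(a,p)=1, then a^(p-1) ≡ 1 (mod p)
p = 7 is prime, gcd(4,7) = 1
Reduce exponent: 57 mod 6 = 3
So 4^57 ≡ 4^3 (mod 7)
4^3 mod 7 = 1

4^57 ≡ 1 (mod 7)


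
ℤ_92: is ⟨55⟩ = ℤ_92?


g generates ℤ_n iff gcd(g, n) = 1
gcd(55, 92) = 1
Since gcd = 1, 55 is a generator.

Yes, 55 generates ℤ_92


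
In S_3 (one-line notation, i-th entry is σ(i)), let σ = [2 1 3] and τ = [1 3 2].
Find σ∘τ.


σ∘τ: apply τ first, then σ
1 →τ 1 →σ 2
2 →τ 3 →σ 3
3 →τ 2 →σ 1

σ∘τ = [2 3 1]


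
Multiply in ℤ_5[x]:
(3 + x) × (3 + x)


Expand and collect like terms; reduce coefficients mod 5:
x^0: 3·3 = 9 ≡ 4 (mod 5)
x^1: 3·1 + 1·3 = 6 ≡ 1 (mod 5)
x^2: 1·1 = 1 ≡ 1 (mod 5)
Result: 4 + x + x^2

f · g = 4 + x + x^2


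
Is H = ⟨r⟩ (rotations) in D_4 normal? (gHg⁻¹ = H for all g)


H = ⟨r⟩ (rotations) in D_4
The rotation subgroup ⟨r⟩ has index 2 in D_4, so it is normal

Yes, normal subgroup


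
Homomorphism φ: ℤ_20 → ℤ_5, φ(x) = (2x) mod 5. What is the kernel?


Kernel = preimage of identity
ker(φ) = {x ∈ ℤ_20 : 2x ≡ 0 (mod 5)}. Since 5 | 20, φ is well-defined. The kernel is the cyclic subgroup ⟨5⟩ of ℤ_20 (order 4), i.e. {0, 5, 10, 15}

ker(φ) = {0, 5, 10, 15}


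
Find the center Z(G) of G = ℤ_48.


Z(G) = {g ∈ G | gx = xg for all x ∈ G}
ℤ_48 is abelian, so Z(G) = G

Z(ℤ_48) = ℤ_48


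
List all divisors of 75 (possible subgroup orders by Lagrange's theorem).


Lagrange's theorem: |H| divides |G|
|G| = 75
Divisors of 75: 1, 3, 5, 15, 25, 75

Possible subgroup orders: {1, 3, 5, 15, 25, 75}


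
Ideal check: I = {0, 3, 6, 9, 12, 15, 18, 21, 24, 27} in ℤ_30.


Check ideal conditions for I = {0, 3, 6, 9, 12, 15, 18, 21, 24, 27} in ℤ_30:
(1) I is an additive subgroup? Yes
(2) For r ∈ ℤ_30 and a ∈ I: r·a ∈ I? Yes

Yes, I is an ideal of ℤ_30


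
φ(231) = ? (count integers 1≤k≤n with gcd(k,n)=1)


Factor n: 231 = 3 × 7 × 11
φ(n) = n · ∏(1 - 1/p) over distinct primes p | n
φ(231) = 231 · (1 - 1/3) · (1 - 1/7) · (1 - 1/11) = 120

φ(231) = 120


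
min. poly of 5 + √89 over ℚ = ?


Let α = 5 + √89. Then α - 5 = √89, so (α - 5)² = 89, giving α² - 10α - 64 = 0. Degree 2 and α ∉ ℚ, so this is the minimal polynomial.

Minimal polynomial: x² - 10x - 64


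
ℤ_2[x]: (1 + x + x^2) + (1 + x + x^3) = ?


Add coefficients mod 2:
x^0: 1 + 1 = 0 (mod 2)
x^1: 1 + 1 = 0 (mod 2)
x^2: 1 + 0 = 1 (mod 2)
x^3: 0 + 1 = 1 (mod 2)
Result: x^2 + x^3

f + g = x^2 + x^3


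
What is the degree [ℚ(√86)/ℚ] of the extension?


√86 has minimal polynomial x² - 86 (irreducible over ℚ since 86 is squarefree)

[ℚ(√86)/ℚ] = 2


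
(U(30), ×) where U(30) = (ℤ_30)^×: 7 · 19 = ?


Operation: multiplication mod 30
7 · 19 = (a × b) mod 30 with a = 7, b = 19

7 · 19 = 13


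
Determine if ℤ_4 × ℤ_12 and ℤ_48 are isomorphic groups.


Comparing ℤ_4 × ℤ_12 and ℤ_48:
gcd(4,12) = 4 ≠ 1. Max element order in ℤ_4×ℤ_12 is lcm(4,12) = 12 < 48, so it has no element of order 48

No, ℤ_4 × ℤ_12 ≇ ℤ_48


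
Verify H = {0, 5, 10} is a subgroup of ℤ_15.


Subgroup test for H = {0, 5, 10} in (ℤ_15, +):
(1) 0 ∈ H? Yes
(2) Closure: for all a,b ∈ H, (a+b) mod 15 ∈ H? Yes
(3) Inverses: for all a ∈ H, -a mod 15 ∈ H? Yes

Yes, H is a subgroup of ℤ_15


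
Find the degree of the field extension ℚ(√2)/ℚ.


√2 has minimal polynomial x² - 2 (irreducible over ℚ since 2 is squarefree)

[ℚ(√2)/ℚ] = 2


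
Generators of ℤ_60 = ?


g generates ℤ_n iff gcd(g,n) = 1
Prime factors of 60: 2, 3, 5
Generators are g ∈ {1,...,59} not divisible by any of these primes.
Generators: {1, 7, 11, 13, 17, 19, 23, 29, 31, 37, 41, 43, 47, 49, 53, 59}
Number of generators = φ(60) = 16

Generators of ℤ_60 = {1, 7, 11, 13, 17, 19, 23, 29, 31, 37, 41, 43, 47, 49, 53, 59}


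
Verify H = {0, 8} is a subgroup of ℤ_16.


Subgroup test for H = {0, 8} in (ℤ_16, +):
(1) 0 ∈ H? Yes
(2) Closure: for all a,b ∈ H, (a+b) mod 16 ∈ H? Yes
(3) Inverses: for all a ∈ H, -a mod 16 ∈ H? Yes

Yes, H is a subgroup of ℤ_16


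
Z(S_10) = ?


Z(G) = {g ∈ G | gx = xg for all x ∈ G}
S_n is non-abelian for n ≥ 3; Z(S_10) is trivial

Z(S_10) = {e}


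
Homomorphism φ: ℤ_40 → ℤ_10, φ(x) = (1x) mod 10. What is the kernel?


Kernel = preimage of identity
ker(φ) = {x ∈ ℤ_40 : 1x ≡ 0 (mod 10)}. Since 10 | 40, φ is well-defined. The kernel is the cyclic subgroup ⟨10⟩ of ℤ_40 (order 4), i.e. {0, 10, 20, 30}

ker(φ) = {0, 10, 20, 30}


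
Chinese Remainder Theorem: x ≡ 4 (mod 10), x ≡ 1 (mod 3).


m₁ = 10, m₂ = 3, gcd = 1, so CRT applies. M = m₁·m₂ = 30
Let M₁ = M/m₁ = 3, M₂ = M/m₂ = 10
Find y₁ ≡ M₁⁻¹ (mod m₁): 3⁻¹ ≡ 7 (mod 10)
Find y₂ ≡ M₂⁻¹ (mod m₂): 10⁻¹ ≡ 1 (mod 3)
x = a₁·M₁·y₁ + a₂·M₂·y₂ = 4·3·7 + 1·10·1 = 94
Reduce mod 30: x ≡ 4
Check: 4 mod 10 = 4 ✓, 4 mod 3 = 1 ✓

x ≡ 4 (mod 30)


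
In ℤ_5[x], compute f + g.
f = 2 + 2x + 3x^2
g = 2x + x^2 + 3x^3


Add coefficients mod 5:
x^0: 2 + 0 = 2 (mod 5)
x^1: 2 + 2 = 4 (mod 5)
x^2: 3 + 1 = 4 (mod 5)
x^3: 0 + 3 = 3 (mod 5)
Result: 2 + 4x + 4x^2 + 3x^3

f + g = 2 + 4x + 4x^2 + 3x^3


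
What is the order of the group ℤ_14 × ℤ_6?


|A × B| = |A| · |B|
|ℤ_14 × ℤ_6| = 14 × 6 = 84

|ℤ_14 × ℤ_6| = 84


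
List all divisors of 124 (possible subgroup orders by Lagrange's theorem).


Lagrange's theorem: |H| divides |G|
|G| = 124
Divisors of 124: 1, 2, 4, 31, 62, 124

Possible subgroup orders: {1, 2, 4, 31, 62, 124}


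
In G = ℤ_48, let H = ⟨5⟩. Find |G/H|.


|⟨5⟩| = n / gcd(5, 48) = 48 / 1 = 48
H is normal (ℤ_48 is abelian).
|G/H| = |G| / |H| = 48 / 48 = 1

|G/H| = 1


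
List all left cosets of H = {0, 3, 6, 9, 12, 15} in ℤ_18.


H = {0, 3, 6, 9, 12, 15}, |H| = 6
Number of cosets = |G|/|H| = 18/6 = 3
0 + H = {0, 3, 6, 9, 12, 15}
1 + H = {1, 4, 7, 10, 13, 16}
2 + H = {2, 5, 8, 11, 14, 17}

Cosets: 0+H={0,3,6,9,12,15}; 1+H={1,4,7,10,13,16}; 2+H={2,5,8,11,14,17}


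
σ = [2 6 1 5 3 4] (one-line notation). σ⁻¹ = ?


To find σ⁻¹, swap domain and range:
σ(1) = 2 → σ⁻¹(2) = 1
σ(2) = 6 → σ⁻¹(6) = 2
σ(3) = 1 → σ⁻¹(1) = 3
σ(4) = 5 → σ⁻¹(5) = 4
σ(5) = 3 → σ⁻¹(3) = 5
σ(6) = 4 → σ⁻¹(4) = 6

σ⁻¹ = [3 1 5 6 4 2]


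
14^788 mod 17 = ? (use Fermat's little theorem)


Fermat's little theorem: if p is prime and gcd(a,p)=1, then a^(p-1) ≡ 1 (mod p)
p = 17 is prime, gcd(14,17) = 1
Reduce exponent: 788 mod 16 = 4
So 14^788 ≡ 14^4 (mod 17)
14^4 mod 17 = 13

14^788 ≡ 13 (mod 17)


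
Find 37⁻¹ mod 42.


Use the extended Euclidean algorithm to write 1 = 37·s + 42·t; then s mod 42 is the inverse.
Euclidean algorithm:
  37 = 0·42 + 37
  42 = 1·37 + 5
  37 = 7·5 + 2
  5 = 2·2 + 1
  2 = 2·1 + 0
gcd(37,42) = 1
Back-substitution gives: 37·(-17) + 42·(15) = 1
So 37⁻¹ ≡ -17 ≡ 25 (mod 42)
Check: 37 × 25 = 925 ≡ 1 (mod 42) ✓

37⁻¹ ≡ 25 (mod 42)


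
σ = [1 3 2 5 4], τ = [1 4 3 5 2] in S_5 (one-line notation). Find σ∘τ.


σ∘τ: apply τ first, then σ
1 →τ 1 →σ 1
2 →τ 4 →σ 5
3 →τ 3 →σ 2
4 →τ 5 →σ 4
5 →τ 2 →σ 3

σ∘τ = [1 5 2 4 3]


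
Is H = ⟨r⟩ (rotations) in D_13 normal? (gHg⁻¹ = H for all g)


H = ⟨r⟩ (rotations) in D_13
The rotation subgroup ⟨r⟩ has index 2 in D_13, so it is normal

Yes, normal subgroup


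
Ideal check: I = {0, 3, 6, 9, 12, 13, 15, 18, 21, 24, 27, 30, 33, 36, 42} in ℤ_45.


Check ideal conditions for I = {0, 3, 6, 9, 12, 13, 15, 18, 21, 24, 27, 30, 33, 36, 42} in ℤ_45:
(1) I is an additive subgroup? No
(2) For r ∈ ℤ_45 and a ∈ I: r·a ∈ I? No  [counterexample: r=2, a=13, r·a mod 45 = 26 ∉ I]

No, I is not an ideal of ℤ_45


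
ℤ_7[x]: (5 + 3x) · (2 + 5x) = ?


Expand and collect like terms; reduce coefficients mod 7:
x^0: 5·2 = 10 ≡ 3 (mod 7)
x^1: 5·5 + 3·2 = 31 ≡ 3 (mod 7)
x^2: 3·5 = 15 ≡ 1 (mod 7)
Result: 3 + 3x + x^2

f · g = 3 + 3x + x^2


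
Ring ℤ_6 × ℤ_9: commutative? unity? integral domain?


Direct product ring; commutative with unity (1,1); but (1,0)·(0,1) = (0,0) gives zero divisors, so not an integral domain
Commutative: Yes
Integral domain: No
Has unity: Yes

ℤ_6 × ℤ_9: Commutative=Yes, Unity=Yes


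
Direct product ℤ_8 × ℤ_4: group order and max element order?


|ℤ_8 × ℤ_4| = 8 × 4 = 32
Max element order = lcm(8,4) = 8
Cyclic? No (gcd=4)

|ℤ_8×ℤ_4| = 32, max element order = 8


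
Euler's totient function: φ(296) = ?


Factor n: 296 = 2^3 × 37
φ(n) = n · ∏(1 - 1/p) over distinct primes p | n
φ(296) = 296 · (1 - 1/2) · (1 - 1/37) = 144

φ(296) = 144


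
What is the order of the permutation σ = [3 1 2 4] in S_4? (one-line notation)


Cycle decomposition: (1 3 2)
Cycle lengths: 3
Order = lcm(3) = 3

ord(σ) = 3


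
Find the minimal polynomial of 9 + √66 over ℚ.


Let α = 9 + √66. Then α - 9 = √66, so (α - 9)² = 66, giving α² - 18α + 15 = 0. Degree 2 and α ∉ ℚ, so this is the minimal polynomial.

Minimal polynomial: x² - 18x + 15


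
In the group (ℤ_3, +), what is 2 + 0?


Operation: addition mod 3
2 + 0 = (a + b) mod 3 with a = 2, b = 0

2 + 0 = 2


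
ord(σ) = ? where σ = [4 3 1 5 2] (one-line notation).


Cycle decomposition: (1 4 5 2 3)
Cycle lengths: 5
Order = lcm(5) = 5

ord(σ) = 5


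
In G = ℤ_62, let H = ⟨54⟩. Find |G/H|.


|⟨54⟩| = n / gcd(54, 62) = 62 / 2 = 31
H is normal (ℤ_62 is abelian).
|G/H| = |G| / |H| = 62 / 31 = 2

|G/H| = 2


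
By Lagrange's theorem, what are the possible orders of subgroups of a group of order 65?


Lagrange's theorem: |H| divides |G|
|G| = 65
Divisors of 65: 1, 5, 13, 65

Possible subgroup orders: {1, 5, 13, 65}


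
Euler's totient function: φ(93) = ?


Factor n: 93 = 3 × 31
φ(n) = n · ∏(1 - 1/p) over distinct primes p | n
φ(93) = 93 · (1 - 1/3) · (1 - 1/31) = 60

φ(93) = 60


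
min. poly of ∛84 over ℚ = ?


∛84 satisfies x³ - 84 = 0, irreducible over ℚ (no rational root; 84 is not a perfect cube)

Minimal polynomial: x³ - 84


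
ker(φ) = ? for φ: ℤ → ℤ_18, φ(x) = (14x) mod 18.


Kernel = preimage of identity
ker(φ) = {x ∈ ℤ : 14x ≡ 0 (mod 18)}. gcd(14,18) = 2, so 14x ≡ 0 (mod 18) ⟺ x ≡ 0 (mod 18/2 = 9). Hence ker(φ) = 9ℤ

ker(φ) = 9ℤ


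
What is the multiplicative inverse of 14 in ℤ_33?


Use the extended Euclidean algorithm to write 1 = 14·s + 33·t; then s mod 33 is the inverse.
Euclidean algorithm:
  14 = 0·33 + 14
  33 = 2·14 + 5
  14 = 2·5 + 4
  5 = 1·4 + 1
  4 = 4·1 + 0
gcd(14,33) = 1
Back-substitution gives: 14·(-7) + 33·(3) = 1
So 14⁻¹ ≡ -7 ≡ 26 (mod 33)
Check: 14 × 26 = 364 ≡ 1 (mod 33) ✓

14⁻¹ ≡ 26 (mod 33)


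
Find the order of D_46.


|D_n| = 2n (n rotations and n reflections)
|D_46| = 2×46 = 92

|D_46| = 92


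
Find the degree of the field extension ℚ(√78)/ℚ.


√78 has minimal polynomial x² - 78 (irreducible over ℚ since 78 is squarefree)

[ℚ(√78)/ℚ] = 2


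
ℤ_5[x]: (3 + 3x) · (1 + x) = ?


Expand and collect like terms; reduce coefficients mod 5:
x^0: 3·1 = 3 ≡ 3 (mod 5)
x^1: 3·1 + 3·1 = 6 ≡ 1 (mod 5)
x^2: 3·1 = 3 ≡ 3 (mod 5)
Result: 3 + x + 3x^2

f · g = 3 + x + 3x^2


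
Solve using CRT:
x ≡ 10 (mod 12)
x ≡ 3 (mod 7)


m₁ = 12, m₂ = 7, gcd = 1, so CRT applies. M = m₁·m₂ = 84
Let M₁ = M/m₁ = 7, M₂ = M/m₂ = 12
Find y₁ ≡ M₁⁻¹ (mod m₁): 7⁻¹ ≡ 7 (mod 12)
Find y₂ ≡ M₂⁻¹ (mod m₂): 12⁻¹ ≡ 3 (mod 7)
x = a₁·M₁·y₁ + a₂·M₂·y₂ = 10·7·7 + 3·12·3 = 598
Reduce mod 84: x ≡ 10
Check: 10 mod 12 = 10 ✓, 10 mod 7 = 3 ✓

x ≡ 10 (mod 84)


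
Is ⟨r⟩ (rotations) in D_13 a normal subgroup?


H = ⟨r⟩ (rotations) in D_13
The rotation subgroup ⟨r⟩ has index 2 in D_13, so it is normal

Yes, normal subgroup


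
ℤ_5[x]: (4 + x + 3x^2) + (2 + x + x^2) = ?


Add coefficients mod 5:
x^0: 4 + 2 = 1 (mod 5)
x^1: 1 + 1 = 2 (mod 5)
x^2: 3 + 1 = 4 (mod 5)
Result: 1 + 2x + 4x^2

f + g = 1 + 2x + 4x^2


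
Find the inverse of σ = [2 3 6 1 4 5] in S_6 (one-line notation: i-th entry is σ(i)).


To find σ⁻¹, swap domain and range:
σ(1) = 2 → σ⁻¹(2) = 1
σ(2) = 3 → σ⁻¹(3) = 2
σ(3) = 6 → σ⁻¹(6) = 3
σ(4) = 1 → σ⁻¹(1) = 4
σ(5) = 4 → σ⁻¹(4) = 5
σ(6) = 5 → σ⁻¹(5) = 6

σ⁻¹ = [4 1 2 5 6 3]


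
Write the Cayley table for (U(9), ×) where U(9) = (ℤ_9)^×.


Elements: {1, 2, 4, 5, 7, 8}
Operation: multiplication mod 9
Entry (a, b) = (a × b) mod 9

Cayley table:
  | 1 | 2 | 4 | 5 | 7 | 8
1 | 1 | 2 | 4 | 5 | 7 | 8
2 | 2 | 4 | 8 | 1 | 5 | 7
4 | 4 | 8 | 7 | 2 | 1 | 5
5 | 5 | 1 | 2 | 7 | 8 | 4
7 | 7 | 5 | 1 | 8 | 4 | 2
8 | 8 | 7 | 5 | 4 | 2 | 1


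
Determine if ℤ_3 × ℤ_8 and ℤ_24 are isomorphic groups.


Comparing ℤ_3 × ℤ_8 and ℤ_24:
gcd(3,8) = 1, so ℤ_3 × ℤ_8 ≅ ℤ_24 (CRT)

Yes, ℤ_3 × ℤ_8 ≅ ℤ_24


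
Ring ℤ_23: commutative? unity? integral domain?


ℤ_23 is a commutative ring with unity 1; 23 is prime, so ℤ_23 is a field (hence an integral domain)
Commutative: Yes
Integral domain: Yes
Has unity: Yes

ℤ_23: Commutative=Yes, Unity=Yes


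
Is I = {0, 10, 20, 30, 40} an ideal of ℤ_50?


Check ideal conditions for I = {0, 10, 20, 30, 40} in ℤ_50:
(1) I is an additive subgroup? Yes
(2) For r ∈ ℤ_50 and a ∈ I: r·a ∈ I? Yes

Yes, I is an ideal of ℤ_50


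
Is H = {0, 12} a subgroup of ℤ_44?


Subgroup test for H = {0, 12} in (ℤ_44, +):
(1) 0 ∈ H? Yes
(2) Closure: for all a,b ∈ H, (a+b) mod 44 ∈ H? No  [counterexample: 12 + 12 = 24 ∉ H]
(3) Inverses: for all a ∈ H, -a mod 44 ∈ H? No

No, H is not a subgroup of ℤ_44


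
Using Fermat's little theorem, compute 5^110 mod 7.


Fermat's little theorem: if p is prime and gcd(a,p)=1, then a^(p-1) ≡ 1 (mod p)
p = 7 is prime, gcd(5,7) = 1
Reduce exponent: 110 mod 6 = 2
So 5^110 ≡ 5^2 (mod 7)
5^2 mod 7 = 4

5^110 ≡ 4 (mod 7)
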